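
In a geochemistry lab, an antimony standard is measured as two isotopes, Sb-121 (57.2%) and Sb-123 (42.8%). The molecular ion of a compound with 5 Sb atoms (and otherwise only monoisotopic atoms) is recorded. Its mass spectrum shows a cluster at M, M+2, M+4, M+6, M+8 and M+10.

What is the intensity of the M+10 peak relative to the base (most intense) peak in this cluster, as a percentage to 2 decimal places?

(0.572 + 0.428)^5 gives M 0.0612, M+2 0.2291, M+4 0.3428, M+6 0.2565, M+8 0.0960, M+10 0.0144; the largest is M+4.
P(M+4) = C(5,2) × 0.572^3 × 0.428^2 = 10 × 0.18714925 × 0.183184 = 0.342827 (base)
P(M+10) = C(5,5) × 0.572^0 × 0.428^5 = 1 × 1.0000 × 0.01436213 = 0.014362
Relative intensity = 0.014362 / 0.342827 × 100 = 4.19

4.19%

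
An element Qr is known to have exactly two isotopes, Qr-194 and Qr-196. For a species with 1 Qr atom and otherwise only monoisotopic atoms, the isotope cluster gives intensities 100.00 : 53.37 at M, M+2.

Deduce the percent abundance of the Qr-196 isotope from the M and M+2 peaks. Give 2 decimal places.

If p is the fraction of Qr that is Qr-194, then I(M+2)/I(M) = [C(1,1)·p^0·(1−p)] / p^1 = 1·(1−p)/p = 53.37/100.00 = 0.5337
(1−p)/p = 0.5337/1 = 0.5337  ⇒  p = 1/(1 + 0.5337) = 0.6520
Qr-194: 65.20%, Qr-196: 34.80%.

34.80%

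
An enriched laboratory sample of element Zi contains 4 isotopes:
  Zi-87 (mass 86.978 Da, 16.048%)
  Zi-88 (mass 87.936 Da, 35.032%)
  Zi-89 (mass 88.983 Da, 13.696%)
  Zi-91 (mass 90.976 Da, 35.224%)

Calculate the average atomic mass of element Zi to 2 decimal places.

89.00 Da

The abundance-weighted mean is 0.16048 × 86.978 + 0.35032 × 87.936 + 0.13696 × 88.983 + 0.35224 × 90.976
= 13.9582 + 30.8057 + 12.1871 + 32.0454 = 88.9964 Da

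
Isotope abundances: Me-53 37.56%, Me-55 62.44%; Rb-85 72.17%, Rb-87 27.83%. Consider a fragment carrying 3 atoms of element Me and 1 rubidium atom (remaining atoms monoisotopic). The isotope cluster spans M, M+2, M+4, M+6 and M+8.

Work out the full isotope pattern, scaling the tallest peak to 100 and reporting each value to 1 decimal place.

Element Me pattern (n=3): 0.05298791 : 0.26426236 : 0.43931156 : 0.24343817
Rubidium pattern (n=1): 0.7217 : 0.2783
Convolve the two distributions (both contribute in 2-u steps):
  M: 0.05298791×0.7217 = 0.038241
  M+2: 0.05298791×0.2783 + 0.26426236×0.7217 = 0.205465
  M+4: 0.26426236×0.2783 + 0.43931156×0.7217 = 0.390595
  M+6: 0.43931156×0.2783 + 0.24343817×0.7217 = 0.297950
  M+8: 0.24343817×0.2783 = 0.067749
Scale to base peak (0.390595) = 100: 9.8 : 52.6 : 100.0 : 76.3 : 17.3

9.8 : 52.6 : 100.0 : 76.3 : 17.3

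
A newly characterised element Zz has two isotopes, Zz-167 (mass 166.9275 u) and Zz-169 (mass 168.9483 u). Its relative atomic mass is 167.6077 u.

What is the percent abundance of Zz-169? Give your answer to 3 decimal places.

33.660%

Let x be the fractional abundance of Zz-167; then Zz-169 has abundance 1 − x.
166.9275·x + 168.9483·(1 − x) = 167.6077
(166.9275 − 168.9483)·x = 167.6077 − 168.9483
x = -1.3406 / -2.0208 = 0.66340 → 66.340% Zz-167, 33.660% Zz-169.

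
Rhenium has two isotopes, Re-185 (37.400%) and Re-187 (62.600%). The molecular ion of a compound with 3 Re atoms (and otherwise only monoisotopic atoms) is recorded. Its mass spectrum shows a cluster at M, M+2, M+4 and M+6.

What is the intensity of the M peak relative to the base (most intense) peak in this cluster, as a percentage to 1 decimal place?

Binomial terms of (0.37400 + 0.62600)^3: M 0.0523, M+2 0.2627, M+4 0.4397, M+6 0.2453 → M+4 is the base peak.
P(M+4) = C(3,2) × 0.37400^1 × 0.62600^2 = 3 × 0.3740 × 0.391876 = 0.439685 (base)
P(M) = C(3,0) × 0.37400^3 × 0.62600^0 = 1 × 0.05231362 × 1.0000 = 0.052314
Relative intensity = 0.052314 / 0.439685 × 100 = 11.9

11.9%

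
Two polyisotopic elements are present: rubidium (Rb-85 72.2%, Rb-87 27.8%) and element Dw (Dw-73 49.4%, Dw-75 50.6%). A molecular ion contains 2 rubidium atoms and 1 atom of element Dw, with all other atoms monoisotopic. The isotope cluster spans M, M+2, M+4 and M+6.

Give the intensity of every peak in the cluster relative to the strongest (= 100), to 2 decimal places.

55.73 : 100.00 : 52.22 : 8.46

Rubidium pattern (n=2): 0.521284 : 0.401432 : 0.077284
Element Dw pattern (n=1): 0.4940 : 0.5060
Convolve the two distributions (both contribute in 2-u steps):
  M: 0.521284×0.4940 = 0.257514
  M+2: 0.521284×0.5060 + 0.401432×0.4940 = 0.462077
  M+4: 0.401432×0.5060 + 0.077284×0.4940 = 0.241303
  M+6: 0.077284×0.5060 = 0.039106
Scale to base peak (0.462077) = 100: 55.73 : 100.00 : 52.22 : 8.46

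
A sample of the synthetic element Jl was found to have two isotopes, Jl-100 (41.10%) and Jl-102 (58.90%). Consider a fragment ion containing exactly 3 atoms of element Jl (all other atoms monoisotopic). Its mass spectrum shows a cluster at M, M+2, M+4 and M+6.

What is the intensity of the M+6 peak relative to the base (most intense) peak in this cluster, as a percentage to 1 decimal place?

47.8%

Binomial terms of (0.4110 + 0.5890)^3: M 0.0694, M+2 0.2985, M+4 0.4278, M+6 0.2043 → M+4 is the base peak.
P(M+4) = C(3,2) × 0.4110^1 × 0.5890^2 = 3 × 0.4110 × 0.346921 = 0.427754 (base)
P(M+6) = C(3,3) × 0.4110^0 × 0.5890^3 = 1 × 1.0000 × 0.20433647 = 0.204336
Relative intensity = 0.204336 / 0.427754 × 100 = 47.8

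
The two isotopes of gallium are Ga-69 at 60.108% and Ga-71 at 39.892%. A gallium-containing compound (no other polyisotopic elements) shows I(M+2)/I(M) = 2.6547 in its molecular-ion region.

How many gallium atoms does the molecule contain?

4

The M+2/M ratio from n Ga atoms is n · q/p = n · 0.39892/0.60108.
n = 2.6547 × 0.60108/0.39892 = 4.00 ≈ 4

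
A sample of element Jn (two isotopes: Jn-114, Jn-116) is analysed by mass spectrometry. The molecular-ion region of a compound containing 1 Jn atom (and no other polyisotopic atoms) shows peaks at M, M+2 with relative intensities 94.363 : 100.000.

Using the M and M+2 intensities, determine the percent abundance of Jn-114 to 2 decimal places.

Let p = fractional abundance of Jn-114. I(M+2)/I(M) = [C(1,1)·p^0·(1−p)] / p^1 = 1·(1−p)/p = 100.000/94.363 = 1.0597
(1−p)/p = 1.0597/1 = 1.0597  ⇒  p = 1/(1 + 1.0597) = 0.4855
Jn-114: 48.55%, Jn-116: 51.45%.

48.55%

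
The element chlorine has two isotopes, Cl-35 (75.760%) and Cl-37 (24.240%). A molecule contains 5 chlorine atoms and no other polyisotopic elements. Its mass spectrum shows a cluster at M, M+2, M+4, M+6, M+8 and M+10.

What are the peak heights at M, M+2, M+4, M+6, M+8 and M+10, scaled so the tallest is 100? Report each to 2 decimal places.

62.51 : 100.00 : 63.99 : 20.47 : 3.28 : 0.21

Expanding (0.75760 + 0.24240)^5:
P(M) = 0.75760^5 = 0.249574
P(M+2) = 5 × 0.75760^4 × 0.24240^1 = 0.399266
P(M+4) = 10 × 0.75760^3 × 0.24240^2 = 0.255497
P(M+6) = 10 × 0.75760^2 × 0.24240^3 = 0.081748
P(M+8) = 5 × 0.75760^1 × 0.24240^4 = 0.013078
P(M+10) = 0.24240^5 = 0.000837
The M+2 peak is largest (0.399266); scaling to 100 gives 62.51 : 100.00 : 63.99 : 20.47 : 3.28 : 0.21.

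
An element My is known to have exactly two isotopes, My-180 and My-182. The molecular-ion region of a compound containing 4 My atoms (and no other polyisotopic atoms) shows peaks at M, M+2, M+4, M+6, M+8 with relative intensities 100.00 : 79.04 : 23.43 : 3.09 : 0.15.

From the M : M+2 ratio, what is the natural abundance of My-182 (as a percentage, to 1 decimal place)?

Let p = fractional abundance of My-180. I(M+2)/I(M) = [C(4,1)·p^3·(1−p)] / p^4 = 4·(1−p)/p = 79.04/100.00 = 0.7904
(1−p)/p = 0.7904/4 = 0.1976  ⇒  p = 1/(1 + 0.1976) = 0.8350
My-180: 83.5%, My-182: 16.5%.

16.5%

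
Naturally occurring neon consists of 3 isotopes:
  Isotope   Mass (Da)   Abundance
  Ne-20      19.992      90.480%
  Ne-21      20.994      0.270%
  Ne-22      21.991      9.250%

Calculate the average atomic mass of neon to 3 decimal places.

20.180 Da

Ar = Σ fᵢ·mᵢ = 0.90480 × 19.992 + 0.00270 × 20.994 + 0.09250 × 21.991
= 18.0888 + 0.0567 + 2.0342 = 20.1797 Da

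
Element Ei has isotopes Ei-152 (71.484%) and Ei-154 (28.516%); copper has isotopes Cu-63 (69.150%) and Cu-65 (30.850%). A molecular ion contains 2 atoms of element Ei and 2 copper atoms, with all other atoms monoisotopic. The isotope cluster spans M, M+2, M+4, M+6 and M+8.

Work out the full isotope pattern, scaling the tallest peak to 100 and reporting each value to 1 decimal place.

Element Ei pattern (n=2): 0.51099623 : 0.40768755 : 0.08131623
Copper pattern (n=2): 0.47817225 : 0.4266555 : 0.09517225
Convolve the two distributions (both contribute in 2-u steps):
  M: 0.51099623×0.47817225 = 0.244344
  M+2: 0.51099623×0.4266555 + 0.40768755×0.47817225 = 0.412964
  M+4: 0.51099623×0.09517225 + 0.40768755×0.4266555 + 0.08131623×0.47817225 = 0.261458
  M+6: 0.40768755×0.09517225 + 0.08131623×0.4266555 = 0.073495
  M+8: 0.08131623×0.09517225 = 0.007739
Scale to base peak (0.412964) = 100: 59.2 : 100.0 : 63.3 : 17.8 : 1.9

59.2 : 100.0 : 63.3 : 17.8 : 1.9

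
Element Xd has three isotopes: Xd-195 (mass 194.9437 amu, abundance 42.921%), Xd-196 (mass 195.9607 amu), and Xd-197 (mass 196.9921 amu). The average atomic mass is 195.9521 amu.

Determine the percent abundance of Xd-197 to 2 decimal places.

Let x and y be the fractions of Xd-196 and Xd-197. Then x + y = 1 − 0.42921 = 0.57079 and 195.9607x + 196.9921y = 195.9521 − 0.42921×194.9437 = 112.280314523.
Substituting: 195.9607x + 196.9921(0.57079 − x) = 112.280314523
(195.9607 − 196.9921)x = -0.160806236  ⇒  x = 0.15591, y = 0.41488
Xd-196: 15.59%, Xd-197: 41.49%.

41.49%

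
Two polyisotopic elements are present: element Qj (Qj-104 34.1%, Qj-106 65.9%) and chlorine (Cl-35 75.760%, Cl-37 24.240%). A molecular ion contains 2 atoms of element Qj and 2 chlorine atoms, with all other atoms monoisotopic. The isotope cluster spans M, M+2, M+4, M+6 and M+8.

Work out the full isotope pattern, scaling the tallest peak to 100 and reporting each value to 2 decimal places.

Element Qj pattern (n=2): 0.116281 : 0.449438 : 0.434281
Chlorine pattern (n=2): 0.57395776 : 0.36728448 : 0.05875776
Convolve the two distributions (both contribute in 2-u steps):
  M: 0.116281×0.57395776 = 0.066740
  M+2: 0.116281×0.36728448 + 0.449438×0.57395776 = 0.300667
  M+4: 0.116281×0.05875776 + 0.449438×0.36728448 + 0.434281×0.57395776 = 0.421163
  M+6: 0.449438×0.05875776 + 0.434281×0.36728448 = 0.185913
  M+8: 0.434281×0.05875776 = 0.025517
Scale to base peak (0.421163) = 100: 15.85 : 71.39 : 100.00 : 44.14 : 6.06

15.85 : 71.39 : 100.00 : 44.14 : 6.06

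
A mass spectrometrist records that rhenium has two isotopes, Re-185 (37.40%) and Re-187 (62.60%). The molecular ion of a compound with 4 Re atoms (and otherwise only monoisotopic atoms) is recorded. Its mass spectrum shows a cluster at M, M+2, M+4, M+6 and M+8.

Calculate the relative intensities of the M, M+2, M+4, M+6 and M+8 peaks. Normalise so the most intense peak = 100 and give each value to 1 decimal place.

Expanding (0.3740 + 0.6260)^4:
P(M) = 0.3740^4 = 0.019565
P(M+2) = 4 × 0.3740^3 × 0.6260^1 = 0.130993
P(M+4) = 6 × 0.3740^2 × 0.6260^2 = 0.328884
P(M+6) = 4 × 0.3740^1 × 0.6260^3 = 0.366990
P(M+8) = 0.6260^4 = 0.153567
The M+6 peak is largest (0.366990); scaling to 100 gives 5.3 : 35.7 : 89.6 : 100.0 : 41.8.

5.3 : 35.7 : 89.6 : 100.0 : 41.8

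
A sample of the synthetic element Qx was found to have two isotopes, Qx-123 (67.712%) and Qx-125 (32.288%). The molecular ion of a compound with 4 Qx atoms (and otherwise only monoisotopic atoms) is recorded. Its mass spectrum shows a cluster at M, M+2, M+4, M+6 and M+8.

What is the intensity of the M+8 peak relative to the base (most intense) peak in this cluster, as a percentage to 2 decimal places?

2.71%

Term probabilities: M 0.2102, M+2 0.4010, M+4 0.2868, M+6 0.0912, M+8 0.0109. Base peak = M+2.
P(M+2) = C(4,1) × 0.67712^3 × 0.32288^1 = 4 × 0.31045376 × 0.32288 = 0.400957 (base)
P(M+8) = C(4,4) × 0.67712^0 × 0.32288^4 = 1 × 1.0000 × 0.01086837 = 0.010868
Relative intensity = 0.010868 / 0.400957 × 100 = 2.71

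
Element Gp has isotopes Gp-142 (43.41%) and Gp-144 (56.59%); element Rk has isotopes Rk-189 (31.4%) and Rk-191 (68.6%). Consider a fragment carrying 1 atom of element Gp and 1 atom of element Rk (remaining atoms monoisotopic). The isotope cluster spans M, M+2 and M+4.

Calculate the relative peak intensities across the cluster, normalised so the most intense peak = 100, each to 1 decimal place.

Element Gp pattern (n=1): 0.4341 : 0.5659
Element Rk pattern (n=1): 0.3140 : 0.6860
Convolve the two distributions (both contribute in 2-u steps):
  M: 0.4341×0.3140 = 0.136307
  M+2: 0.4341×0.6860 + 0.5659×0.3140 = 0.475485
  M+4: 0.5659×0.6860 = 0.388207
Scale to base peak (0.475485) = 100: 28.7 : 100.0 : 81.6

28.7 : 100.0 : 81.6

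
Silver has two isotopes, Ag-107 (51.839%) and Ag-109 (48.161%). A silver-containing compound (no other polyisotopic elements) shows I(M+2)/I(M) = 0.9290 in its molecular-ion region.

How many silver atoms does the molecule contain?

The M+2/M ratio from n Ag atoms is n · q/p = n · 0.48161/0.51839.
n = 0.9290 × 0.51839/0.48161 = 1.00 ≈ 1

1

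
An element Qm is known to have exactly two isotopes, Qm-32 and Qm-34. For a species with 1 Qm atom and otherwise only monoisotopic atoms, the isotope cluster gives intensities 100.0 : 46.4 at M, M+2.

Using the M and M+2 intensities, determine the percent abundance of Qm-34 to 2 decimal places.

31.69%

Write p for the Qm-32 fraction. I(M+2)/I(M) = [C(1,1)·p^0·(1−p)] / p^1 = 1·(1−p)/p = 46.4/100.0 = 0.4640
(1−p)/p = 0.4640/1 = 0.4640  ⇒  p = 1/(1 + 0.4640) = 0.6831
Qm-32: 68.31%, Qm-34: 31.69%.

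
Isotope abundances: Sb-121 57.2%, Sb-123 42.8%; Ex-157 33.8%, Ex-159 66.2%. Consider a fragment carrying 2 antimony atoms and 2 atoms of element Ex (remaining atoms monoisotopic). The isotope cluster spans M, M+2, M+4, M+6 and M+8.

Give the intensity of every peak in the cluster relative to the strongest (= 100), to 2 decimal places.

Antimony pattern (n=2): 0.327184 : 0.489632 : 0.183184
Element Ex pattern (n=2): 0.114244 : 0.447512 : 0.438244
Convolve the two distributions (both contribute in 2-u steps):
  M: 0.327184×0.114244 = 0.037379
  M+2: 0.327184×0.447512 + 0.489632×0.114244 = 0.202356
  M+4: 0.327184×0.438244 + 0.489632×0.447512 + 0.183184×0.114244 = 0.383430
  M+6: 0.489632×0.438244 + 0.183184×0.447512 = 0.296555
  M+8: 0.183184×0.438244 = 0.080279
Scale to base peak (0.383430) = 100: 9.75 : 52.78 : 100.00 : 77.34 : 20.94

9.75 : 52.78 : 100.00 : 77.34 : 20.94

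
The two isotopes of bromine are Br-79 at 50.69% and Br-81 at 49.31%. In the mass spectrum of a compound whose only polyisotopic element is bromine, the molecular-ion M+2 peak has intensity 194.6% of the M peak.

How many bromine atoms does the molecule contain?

For n independent Br atoms, I(M+2)/I(M) = n · (abundance Br-81) / (abundance Br-79) = n · 0.4931/0.5069.
n = 1.946 × 0.5069/0.4931 = 2.00 ≈ 2

2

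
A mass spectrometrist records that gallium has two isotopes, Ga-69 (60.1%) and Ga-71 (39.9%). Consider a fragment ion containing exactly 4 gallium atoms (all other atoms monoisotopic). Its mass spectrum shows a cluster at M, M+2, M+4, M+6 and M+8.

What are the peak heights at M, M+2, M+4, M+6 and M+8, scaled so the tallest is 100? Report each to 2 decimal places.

The 4 Ga atoms are independent, so intensities follow the terms of (0.601 + 0.399)^4.
P(M) = 0.601^4 = 0.130466
P(M+2) = 4 × 0.601^3 × 0.399^1 = 0.346463
P(M+4) = 6 × 0.601^2 × 0.399^2 = 0.345021
P(M+6) = 4 × 0.601^1 × 0.399^3 = 0.152705
P(M+8) = 0.399^4 = 0.025345
The M+2 peak is largest (0.346463); scaling to 100 gives 37.66 : 100.00 : 99.58 : 44.08 : 7.32.

37.66 : 100.00 : 99.58 : 44.08 : 7.32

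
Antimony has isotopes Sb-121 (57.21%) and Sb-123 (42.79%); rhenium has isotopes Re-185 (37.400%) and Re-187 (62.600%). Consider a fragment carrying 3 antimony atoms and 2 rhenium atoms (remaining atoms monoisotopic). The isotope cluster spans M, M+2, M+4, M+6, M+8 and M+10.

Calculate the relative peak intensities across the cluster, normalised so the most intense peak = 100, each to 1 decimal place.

8.1 : 45.4 : 97.3 : 100.0 : 49.5 : 9.5

Antimony pattern (n=3): 0.18724742 : 0.42015297 : 0.3142518 : 0.07834781
Rhenium pattern (n=2): 0.139876 : 0.468248 : 0.391876
Convolve the two distributions (both contribute in 2-u steps):
  M: 0.18724742×0.139876 = 0.026191
  M+2: 0.18724742×0.468248 + 0.42015297×0.139876 = 0.146448
  M+4: 0.18724742×0.391876 + 0.42015297×0.468248 + 0.3142518×0.139876 = 0.314070
  M+6: 0.42015297×0.391876 + 0.3142518×0.468248 + 0.07834781×0.139876 = 0.322755
  M+8: 0.3142518×0.391876 + 0.07834781×0.468248 = 0.159834
  M+10: 0.07834781×0.391876 = 0.030703
Scale to base peak (0.322755) = 100: 8.1 : 45.4 : 97.3 : 100.0 : 49.5 : 9.5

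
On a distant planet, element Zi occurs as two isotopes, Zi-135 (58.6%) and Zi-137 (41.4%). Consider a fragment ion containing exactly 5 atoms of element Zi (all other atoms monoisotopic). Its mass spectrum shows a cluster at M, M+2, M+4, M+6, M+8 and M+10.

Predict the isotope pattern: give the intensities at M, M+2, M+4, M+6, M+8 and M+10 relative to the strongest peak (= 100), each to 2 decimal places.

20.04 : 70.77 : 100.00 : 70.65 : 24.96 : 3.53

Expanding (0.586 + 0.414)^5:
P(M) = 0.586^5 = 0.069102
P(M+2) = 5 × 0.586^4 × 0.414^1 = 0.244096
P(M+4) = 10 × 0.586^3 × 0.414^2 = 0.344900
P(M+6) = 10 × 0.586^2 × 0.414^3 = 0.243667
P(M+8) = 5 × 0.586^1 × 0.414^4 = 0.086073
P(M+10) = 0.414^5 = 0.012162
The M+4 peak is largest (0.344900); scaling to 100 gives 20.04 : 70.77 : 100.00 : 70.65 : 24.96 : 3.53.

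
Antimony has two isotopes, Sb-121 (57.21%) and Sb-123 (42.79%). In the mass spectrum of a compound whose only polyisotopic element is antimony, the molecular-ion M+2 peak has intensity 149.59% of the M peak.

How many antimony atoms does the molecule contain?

2

With n Sb atoms, P(M+2)/P(M) = C(n,1)·p^(n−1)q / p^n = n·q/p = n · 0.4279/0.5721.
n = 1.4959 × 0.5721/0.4279 = 2.00 ≈ 2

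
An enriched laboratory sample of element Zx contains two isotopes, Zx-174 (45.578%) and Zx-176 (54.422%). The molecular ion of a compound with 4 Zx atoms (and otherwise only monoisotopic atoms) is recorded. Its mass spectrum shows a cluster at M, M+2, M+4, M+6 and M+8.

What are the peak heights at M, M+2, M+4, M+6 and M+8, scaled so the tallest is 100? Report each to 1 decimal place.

Each Zx atom is independently Zx-174 (p = 0.45578) or Zx-176 (q = 0.54422); the cluster is the binomial expansion (p + q)^4.
P(M) = 0.45578^4 = 0.043154
P(M+2) = 4 × 0.45578^3 × 0.54422^1 = 0.206111
P(M+4) = 6 × 0.45578^2 × 0.54422^2 = 0.369157
P(M+6) = 4 × 0.45578^1 × 0.54422^3 = 0.293859
P(M+8) = 0.54422^4 = 0.087720
The M+4 peak is largest (0.369157); scaling to 100 gives 11.7 : 55.8 : 100.0 : 79.6 : 23.8.

11.7 : 55.8 : 100.0 : 79.6 : 23.8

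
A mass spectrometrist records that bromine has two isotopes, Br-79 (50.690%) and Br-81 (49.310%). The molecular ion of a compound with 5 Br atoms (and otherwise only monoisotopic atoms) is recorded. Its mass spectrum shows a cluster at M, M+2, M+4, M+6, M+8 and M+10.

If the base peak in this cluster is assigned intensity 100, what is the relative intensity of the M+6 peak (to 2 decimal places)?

Binomial terms of (0.50690 + 0.49310)^5: M 0.0335, M+2 0.1628, M+4 0.3167, M+6 0.3081, M+8 0.1498, M+10 0.0292 → M+4 is the base peak.
P(M+4) = C(5,2) × 0.50690^3 × 0.49310^2 = 10 × 0.13024674 × 0.24314761 = 0.316692 (base)
P(M+6) = C(5,3) × 0.50690^2 × 0.49310^3 = 10 × 0.25694761 × 0.11989609 = 0.308070
Relative intensity = 0.308070 / 0.316692 × 100 = 97.28

97.28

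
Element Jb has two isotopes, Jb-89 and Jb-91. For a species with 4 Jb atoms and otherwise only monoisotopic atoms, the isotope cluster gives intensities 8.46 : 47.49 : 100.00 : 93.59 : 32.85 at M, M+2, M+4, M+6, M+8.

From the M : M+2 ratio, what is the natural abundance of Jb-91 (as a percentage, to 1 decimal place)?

If p is the fraction of Jb that is Jb-89, then I(M+2)/I(M) = [C(4,1)·p^3·(1−p)] / p^4 = 4·(1−p)/p = 47.49/8.46 = 5.6135
(1−p)/p = 5.6135/4 = 1.4034  ⇒  p = 1/(1 + 1.4034) = 0.4161
Jb-89: 41.6%, Jb-91: 58.4%.

58.4%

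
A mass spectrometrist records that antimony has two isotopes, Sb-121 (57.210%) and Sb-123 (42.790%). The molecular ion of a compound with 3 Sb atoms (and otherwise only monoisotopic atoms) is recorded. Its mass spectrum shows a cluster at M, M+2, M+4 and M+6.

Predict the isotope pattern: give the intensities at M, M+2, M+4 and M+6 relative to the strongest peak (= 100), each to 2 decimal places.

Each Sb atom is independently Sb-121 (p = 0.57210) or Sb-123 (q = 0.42790); the cluster is the binomial expansion (p + q)^3.
P(M) = 0.57210^3 = 0.187247
P(M+2) = 3 × 0.57210^2 × 0.42790^1 = 0.420153
P(M+4) = 3 × 0.57210^1 × 0.42790^2 = 0.314252
P(M+6) = 0.42790^3 = 0.078348
The M+2 peak is largest (0.420153); scaling to 100 gives 44.57 : 100.00 : 74.79 : 18.65.

44.57 : 100.00 : 74.79 : 18.65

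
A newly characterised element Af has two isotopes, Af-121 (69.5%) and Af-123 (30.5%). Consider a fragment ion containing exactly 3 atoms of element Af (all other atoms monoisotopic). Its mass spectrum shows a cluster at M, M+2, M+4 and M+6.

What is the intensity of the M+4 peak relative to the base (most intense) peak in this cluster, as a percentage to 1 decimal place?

Binomial terms of (0.695 + 0.305)^3: M 0.3357, M+2 0.4420, M+4 0.1940, M+6 0.0284 → M+2 is the base peak.
P(M+2) = C(3,1) × 0.695^2 × 0.305^1 = 3 × 0.483025 × 0.3050 = 0.441968 (base)
P(M+4) = C(3,2) × 0.695^1 × 0.305^2 = 3 × 0.6950 × 0.093025 = 0.193957
Relative intensity = 0.193957 / 0.441968 × 100 = 43.9

43.9%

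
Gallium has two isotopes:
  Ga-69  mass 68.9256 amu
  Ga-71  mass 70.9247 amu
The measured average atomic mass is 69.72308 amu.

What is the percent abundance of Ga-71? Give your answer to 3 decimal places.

39.892%

With x = fraction of Ga-69 (so Ga-71 is 1 − x):
68.9256·x + 70.9247·(1 − x) = 69.72308
(68.9256 − 70.9247)·x = 69.72308 − 70.9247
x = -1.20162 / -1.9991 = 0.60108 → 60.108% Ga-69, 39.892% Ga-71.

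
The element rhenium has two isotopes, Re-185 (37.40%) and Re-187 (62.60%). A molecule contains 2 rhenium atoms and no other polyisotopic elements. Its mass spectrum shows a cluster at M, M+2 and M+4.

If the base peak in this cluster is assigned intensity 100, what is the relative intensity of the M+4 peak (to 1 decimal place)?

83.7

Term probabilities: M 0.1399, M+2 0.4682, M+4 0.3919. Base peak = M+2.
P(M+2) = C(2,1) × 0.3740^1 × 0.6260^1 = 2 × 0.3740 × 0.6260 = 0.468248 (base)
P(M+4) = C(2,2) × 0.3740^0 × 0.6260^2 = 1 × 1.0000 × 0.391876 = 0.391876
Relative intensity = 0.391876 / 0.468248 × 100 = 83.7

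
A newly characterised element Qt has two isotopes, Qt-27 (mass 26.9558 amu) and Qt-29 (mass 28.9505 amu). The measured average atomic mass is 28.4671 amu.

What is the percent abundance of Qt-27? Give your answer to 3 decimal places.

Writing the weighted mean with unknown fraction x of Qt-27:
26.9558·x + 28.9505·(1 − x) = 28.4671
(26.9558 − 28.9505)·x = 28.4671 − 28.9505
x = -0.4834 / -1.9947 = 0.24234 → 24.234% Qt-27, 75.766% Qt-29.

24.234%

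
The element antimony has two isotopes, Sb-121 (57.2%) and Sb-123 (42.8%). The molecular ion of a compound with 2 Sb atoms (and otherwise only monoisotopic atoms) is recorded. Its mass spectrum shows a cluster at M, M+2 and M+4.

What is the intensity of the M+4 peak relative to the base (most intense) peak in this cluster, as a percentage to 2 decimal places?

37.41%

Term probabilities: M 0.3272, M+2 0.4896, M+4 0.1832. Base peak = M+2.
P(M+2) = C(2,1) × 0.572^1 × 0.428^1 = 2 × 0.5720 × 0.4280 = 0.489632 (base)
P(M+4) = C(2,2) × 0.572^0 × 0.428^2 = 1 × 1.0000 × 0.183184 = 0.183184
Relative intensity = 0.183184 / 0.489632 × 100 = 37.41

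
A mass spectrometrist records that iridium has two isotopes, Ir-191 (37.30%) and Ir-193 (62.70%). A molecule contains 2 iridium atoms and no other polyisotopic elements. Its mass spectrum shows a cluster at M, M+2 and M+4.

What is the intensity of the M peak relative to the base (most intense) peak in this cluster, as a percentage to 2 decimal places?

29.74%

Term probabilities: M 0.1391, M+2 0.4677, M+4 0.3931. Base peak = M+2.
P(M+2) = C(2,1) × 0.3730^1 × 0.6270^1 = 2 × 0.3730 × 0.6270 = 0.467742 (base)
P(M) = C(2,0) × 0.3730^2 × 0.6270^0 = 1 × 0.139129 × 1.0000 = 0.139129
Relative intensity = 0.139129 / 0.467742 × 100 = 29.74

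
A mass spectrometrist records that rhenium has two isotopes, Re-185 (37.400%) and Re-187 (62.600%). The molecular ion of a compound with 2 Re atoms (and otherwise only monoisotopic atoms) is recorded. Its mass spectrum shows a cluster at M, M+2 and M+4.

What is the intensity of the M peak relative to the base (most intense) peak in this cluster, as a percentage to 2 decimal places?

Binomial terms of (0.37400 + 0.62600)^2: M 0.1399, M+2 0.4682, M+4 0.3919 → M+2 is the base peak.
P(M+2) = C(2,1) × 0.37400^1 × 0.62600^1 = 2 × 0.3740 × 0.6260 = 0.468248 (base)
P(M) = C(2,0) × 0.37400^2 × 0.62600^0 = 1 × 0.139876 × 1.0000 = 0.139876
Relative intensity = 0.139876 / 0.468248 × 100 = 29.87

29.87%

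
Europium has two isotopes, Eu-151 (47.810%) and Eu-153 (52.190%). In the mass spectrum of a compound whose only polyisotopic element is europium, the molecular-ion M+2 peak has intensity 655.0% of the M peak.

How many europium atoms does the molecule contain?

For n independent Eu atoms, I(M+2)/I(M) = n · (abundance Eu-153) / (abundance Eu-151) = n · 0.52190/0.47810.
n = 6.550 × 0.47810/0.52190 = 6.00 ≈ 6

6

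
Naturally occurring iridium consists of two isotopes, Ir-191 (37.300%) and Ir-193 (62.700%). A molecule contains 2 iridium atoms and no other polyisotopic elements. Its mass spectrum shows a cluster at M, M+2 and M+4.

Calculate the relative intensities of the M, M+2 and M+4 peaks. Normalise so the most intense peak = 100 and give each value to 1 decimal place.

Each Ir atom is independently Ir-191 (p = 0.37300) or Ir-193 (q = 0.62700); the cluster is the binomial expansion (p + q)^2.
P(M) = 0.37300^2 = 0.139129
P(M+2) = 2 × 0.37300^1 × 0.62700^1 = 0.467742
P(M+4) = 0.62700^2 = 0.393129
The M+2 peak is largest (0.467742); scaling to 100 gives 29.7 : 100.0 : 84.0.

29.7 : 100.0 : 84.0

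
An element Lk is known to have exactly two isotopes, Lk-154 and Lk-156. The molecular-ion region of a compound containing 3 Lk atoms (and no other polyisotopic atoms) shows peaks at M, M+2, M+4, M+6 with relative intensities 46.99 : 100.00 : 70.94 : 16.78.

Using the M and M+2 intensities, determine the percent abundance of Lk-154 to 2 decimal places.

58.50%

If p is the fraction of Lk that is Lk-154, then I(M+2)/I(M) = [C(3,1)·p^2·(1−p)] / p^3 = 3·(1−p)/p = 100.00/46.99 = 2.1281
(1−p)/p = 2.1281/3 = 0.7094  ⇒  p = 1/(1 + 0.7094) = 0.5850
Lk-154: 58.50%, Lk-156: 41.50%.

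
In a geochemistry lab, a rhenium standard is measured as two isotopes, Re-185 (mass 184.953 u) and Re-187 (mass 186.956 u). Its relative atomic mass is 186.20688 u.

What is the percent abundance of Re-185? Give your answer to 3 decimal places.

With x = fraction of Re-185 (so Re-187 is 1 − x):
184.953·x + 186.956·(1 − x) = 186.20688
(184.953 − 186.956)·x = 186.20688 − 186.956
x = -0.74912 / -2.003 = 0.37400 → 37.400% Re-185, 62.600% Re-187.

37.400%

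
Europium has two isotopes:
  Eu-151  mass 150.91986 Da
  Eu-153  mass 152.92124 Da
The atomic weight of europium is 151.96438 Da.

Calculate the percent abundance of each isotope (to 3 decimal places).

Eu-151: 47.810%, Eu-153: 52.190%

With x = fraction of Eu-151 (so Eu-153 is 1 − x):
150.91986·x + 152.92124·(1 − x) = 151.96438
(150.91986 − 152.92124)·x = 151.96438 − 152.92124
x = -0.95686 / -2.00138 = 0.47810 → 47.810% Eu-151, 52.190% Eu-153.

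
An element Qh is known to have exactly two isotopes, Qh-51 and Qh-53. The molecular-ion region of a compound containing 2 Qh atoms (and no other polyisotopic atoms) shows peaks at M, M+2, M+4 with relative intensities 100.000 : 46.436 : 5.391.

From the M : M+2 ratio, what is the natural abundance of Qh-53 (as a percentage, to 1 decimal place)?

Let p = fractional abundance of Qh-51. I(M+2)/I(M) = [C(2,1)·p^1·(1−p)] / p^2 = 2·(1−p)/p = 46.436/100.000 = 0.4644
(1−p)/p = 0.4644/2 = 0.2322  ⇒  p = 1/(1 + 0.2322) = 0.8116
Qh-51: 81.2%, Qh-53: 18.8%.

18.8%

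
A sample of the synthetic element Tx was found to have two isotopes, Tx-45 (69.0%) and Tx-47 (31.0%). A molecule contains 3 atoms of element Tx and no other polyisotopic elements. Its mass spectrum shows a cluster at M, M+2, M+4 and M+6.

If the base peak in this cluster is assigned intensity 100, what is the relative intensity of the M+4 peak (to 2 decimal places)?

(0.690 + 0.310)^3 gives M 0.3285, M+2 0.4428, M+4 0.1989, M+6 0.0298; the largest is M+2.
P(M+2) = C(3,1) × 0.690^2 × 0.310^1 = 3 × 0.4761 × 0.3100 = 0.442773 (base)
P(M+4) = C(3,2) × 0.690^1 × 0.310^2 = 3 × 0.6900 × 0.0961 = 0.198927
Relative intensity = 0.198927 / 0.442773 × 100 = 44.93

44.93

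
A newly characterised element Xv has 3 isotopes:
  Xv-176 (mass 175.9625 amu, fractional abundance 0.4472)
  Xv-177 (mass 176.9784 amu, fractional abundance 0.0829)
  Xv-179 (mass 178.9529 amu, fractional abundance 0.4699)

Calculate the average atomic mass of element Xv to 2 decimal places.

The abundance-weighted mean is 0.4472 × 175.9625 + 0.0829 × 176.9784 + 0.4699 × 178.9529
= 78.69043 + 14.67151 + 84.08997 = 177.45191 amu

177.45 amu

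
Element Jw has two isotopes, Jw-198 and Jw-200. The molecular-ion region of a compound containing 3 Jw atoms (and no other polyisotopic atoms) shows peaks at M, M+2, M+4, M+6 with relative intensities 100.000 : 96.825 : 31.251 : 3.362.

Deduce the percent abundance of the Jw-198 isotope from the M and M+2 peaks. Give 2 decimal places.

75.60%

Let p = fractional abundance of Jw-198. I(M+2)/I(M) = [C(3,1)·p^2·(1−p)] / p^3 = 3·(1−p)/p = 96.825/100.000 = 0.9683
(1−p)/p = 0.9683/3 = 0.3228  ⇒  p = 1/(1 + 0.3228) = 0.7560
Jw-198: 75.60%, Jw-200: 24.40%.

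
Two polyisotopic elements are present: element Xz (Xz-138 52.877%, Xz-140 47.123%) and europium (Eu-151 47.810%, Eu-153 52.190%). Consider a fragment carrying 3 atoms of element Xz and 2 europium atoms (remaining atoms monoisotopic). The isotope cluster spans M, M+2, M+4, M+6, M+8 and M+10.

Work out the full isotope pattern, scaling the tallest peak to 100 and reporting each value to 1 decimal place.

10.6 : 51.6 : 100.0 : 96.6 : 46.6 : 9.0

Element Xz pattern (n=3): 0.14784288 : 0.39526449 : 0.35225237 : 0.10464026
Europium pattern (n=2): 0.22857961 : 0.49904078 : 0.27237961
Convolve the two distributions (both contribute in 2-u steps):
  M: 0.14784288×0.22857961 = 0.033794
  M+2: 0.14784288×0.49904078 + 0.39526449×0.22857961 = 0.164129
  M+4: 0.14784288×0.27237961 + 0.39526449×0.49904078 + 0.35225237×0.22857961 = 0.318040
  M+6: 0.39526449×0.27237961 + 0.35225237×0.49904078 + 0.10464026×0.22857961 = 0.307369
  M+8: 0.35225237×0.27237961 + 0.10464026×0.49904078 = 0.148166
  M+10: 0.10464026×0.27237961 = 0.028502
Scale to base peak (0.318040) = 100: 10.6 : 51.6 : 100.0 : 96.6 : 46.6 : 9.0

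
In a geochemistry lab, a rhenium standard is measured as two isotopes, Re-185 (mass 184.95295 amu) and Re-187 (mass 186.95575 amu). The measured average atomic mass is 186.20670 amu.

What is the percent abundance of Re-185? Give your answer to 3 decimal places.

Writing the weighted mean with unknown fraction x of Re-185:
184.95295·x + 186.95575·(1 − x) = 186.20670
(184.95295 − 186.95575)·x = 186.20670 − 186.95575
x = -0.74905 / -2.00280 = 0.37400 → 37.400% Re-185, 62.600% Re-187.

37.400%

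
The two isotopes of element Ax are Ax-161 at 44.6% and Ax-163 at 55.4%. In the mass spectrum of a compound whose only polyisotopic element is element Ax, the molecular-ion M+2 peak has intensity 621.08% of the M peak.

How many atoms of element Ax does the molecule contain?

5

The M+2/M ratio from n Ax atoms is n · q/p = n · 0.554/0.446.
n = 6.2108 × 0.446/0.554 = 5.00 ≈ 5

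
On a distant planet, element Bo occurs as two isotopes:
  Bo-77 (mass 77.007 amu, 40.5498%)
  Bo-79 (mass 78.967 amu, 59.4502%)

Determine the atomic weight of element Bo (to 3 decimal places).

Ar = Σ fᵢ·mᵢ = 0.405498 × 77.007 + 0.594502 × 78.967
= 31.2262 + 46.9460 = 78.1722 amu

78.172 amu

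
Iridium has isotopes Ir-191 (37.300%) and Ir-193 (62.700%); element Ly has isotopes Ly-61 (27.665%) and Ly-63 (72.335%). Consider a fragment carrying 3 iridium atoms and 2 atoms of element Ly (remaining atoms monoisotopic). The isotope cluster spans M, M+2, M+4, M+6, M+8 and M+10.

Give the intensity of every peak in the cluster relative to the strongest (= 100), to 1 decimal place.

1.2 : 12.3 : 49.9 : 100.0 : 99.1 : 38.9

Iridium pattern (n=3): 0.05189512 : 0.26170165 : 0.43991135 : 0.24649188
Element Ly pattern (n=2): 0.07653522 : 0.40022955 : 0.52323522
Convolve the two distributions (both contribute in 2-u steps):
  M: 0.05189512×0.07653522 = 0.003972
  M+2: 0.05189512×0.40022955 + 0.26170165×0.07653522 = 0.040799
  M+4: 0.05189512×0.52323522 + 0.26170165×0.40022955 + 0.43991135×0.07653522 = 0.165563
  M+6: 0.26170165×0.52323522 + 0.43991135×0.40022955 + 0.24649188×0.07653522 = 0.331862
  M+8: 0.43991135×0.52323522 + 0.24649188×0.40022955 = 0.328830
  M+10: 0.24649188×0.52323522 = 0.128973
Scale to base peak (0.331862) = 100: 1.2 : 12.3 : 49.9 : 100.0 : 99.1 : 38.9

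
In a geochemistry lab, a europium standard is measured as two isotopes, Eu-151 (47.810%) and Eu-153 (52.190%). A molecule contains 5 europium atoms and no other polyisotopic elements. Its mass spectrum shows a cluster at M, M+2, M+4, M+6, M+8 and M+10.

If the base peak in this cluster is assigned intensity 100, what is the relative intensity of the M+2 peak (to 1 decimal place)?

Binomial terms of (0.47810 + 0.52190)^5: M 0.0250, M+2 0.1363, M+4 0.2977, M+6 0.3249, M+8 0.1774, M+10 0.0387 → M+6 is the base peak.
P(M+6) = C(5,3) × 0.47810^2 × 0.52190^3 = 10 × 0.22857961 × 0.14215492 = 0.324937 (base)
P(M+2) = C(5,1) × 0.47810^4 × 0.52190^1 = 5 × 0.05224864 × 0.5219 = 0.136343
Relative intensity = 0.136343 / 0.324937 × 100 = 42.0

42.0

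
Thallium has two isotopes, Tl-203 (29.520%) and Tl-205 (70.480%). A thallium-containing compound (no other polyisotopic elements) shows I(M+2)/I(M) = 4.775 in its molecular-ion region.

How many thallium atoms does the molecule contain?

2

With n Tl atoms, P(M+2)/P(M) = C(n,1)·p^(n−1)q / p^n = n·q/p = n · 0.70480/0.29520.
n = 4.775 × 0.29520/0.70480 = 2.00 ≈ 2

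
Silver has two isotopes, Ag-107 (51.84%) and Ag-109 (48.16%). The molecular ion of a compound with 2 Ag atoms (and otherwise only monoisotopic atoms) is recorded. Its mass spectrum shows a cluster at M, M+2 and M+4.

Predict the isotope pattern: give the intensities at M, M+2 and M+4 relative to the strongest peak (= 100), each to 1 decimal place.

53.8 : 100.0 : 46.5

The 2 Ag atoms are independent, so intensities follow the terms of (0.5184 + 0.4816)^2.
P(M) = 0.5184^2 = 0.268739
P(M+2) = 2 × 0.5184^1 × 0.4816^1 = 0.499323
P(M+4) = 0.4816^2 = 0.231939
The M+2 peak is largest (0.499323); scaling to 100 gives 53.8 : 100.0 : 46.5.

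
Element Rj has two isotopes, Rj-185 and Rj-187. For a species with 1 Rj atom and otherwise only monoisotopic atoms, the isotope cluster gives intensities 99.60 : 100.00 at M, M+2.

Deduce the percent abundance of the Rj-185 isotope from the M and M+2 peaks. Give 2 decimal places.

Write p for the Rj-185 fraction. I(M+2)/I(M) = [C(1,1)·p^0·(1−p)] / p^1 = 1·(1−p)/p = 100.00/99.60 = 1.0040
(1−p)/p = 1.0040/1 = 1.0040  ⇒  p = 1/(1 + 1.0040) = 0.4990
Rj-185: 49.90%, Rj-187: 50.10%.

49.90%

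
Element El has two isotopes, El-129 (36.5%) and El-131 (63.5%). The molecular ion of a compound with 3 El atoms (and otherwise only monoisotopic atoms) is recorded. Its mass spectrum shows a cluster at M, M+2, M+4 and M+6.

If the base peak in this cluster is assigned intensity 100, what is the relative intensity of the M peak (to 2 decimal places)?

11.01

(0.365 + 0.635)^3 gives M 0.0486, M+2 0.2538, M+4 0.4415, M+6 0.2560; the largest is M+4.
P(M+4) = C(3,2) × 0.365^1 × 0.635^2 = 3 × 0.3650 × 0.403225 = 0.441531 (base)
P(M) = C(3,0) × 0.365^3 × 0.635^0 = 1 × 0.04862712 × 1.0000 = 0.048627
Relative intensity = 0.048627 / 0.441531 × 100 = 11.01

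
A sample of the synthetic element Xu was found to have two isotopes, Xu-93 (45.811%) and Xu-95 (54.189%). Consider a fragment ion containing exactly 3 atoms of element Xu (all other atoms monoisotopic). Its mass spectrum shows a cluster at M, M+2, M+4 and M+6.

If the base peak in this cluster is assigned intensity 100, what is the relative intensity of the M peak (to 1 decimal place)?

23.8

Binomial terms of (0.45811 + 0.54189)^3: M 0.0961, M+2 0.3412, M+4 0.4036, M+6 0.1591 → M+4 is the base peak.
P(M+4) = C(3,2) × 0.45811^1 × 0.54189^2 = 3 × 0.45811 × 0.29364477 = 0.403565 (base)
P(M) = C(3,0) × 0.45811^3 × 0.54189^0 = 1 × 0.09614115 × 1.0000 = 0.096141
Relative intensity = 0.096141 / 0.403565 × 100 = 23.8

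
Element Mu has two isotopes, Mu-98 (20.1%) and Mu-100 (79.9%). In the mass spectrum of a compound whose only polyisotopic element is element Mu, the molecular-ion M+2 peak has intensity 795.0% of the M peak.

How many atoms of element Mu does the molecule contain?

2

With n Mu atoms, P(M+2)/P(M) = C(n,1)·p^(n−1)q / p^n = n·q/p = n · 0.799/0.201.
n = 7.950 × 0.201/0.799 = 2.00 ≈ 2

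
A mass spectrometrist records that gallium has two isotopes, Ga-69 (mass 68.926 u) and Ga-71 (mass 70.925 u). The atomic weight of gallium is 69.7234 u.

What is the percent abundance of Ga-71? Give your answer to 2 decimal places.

39.89%

Writing the weighted mean with unknown fraction x of Ga-69:
68.926·x + 70.925·(1 − x) = 69.7234
(68.926 − 70.925)·x = 69.7234 − 70.925
x = -1.2016 / -1.999 = 0.60110 → 60.11% Ga-69, 39.89% Ga-71.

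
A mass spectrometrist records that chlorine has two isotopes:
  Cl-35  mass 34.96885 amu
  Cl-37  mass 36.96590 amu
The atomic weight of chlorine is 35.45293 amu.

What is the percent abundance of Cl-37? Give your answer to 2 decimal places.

24.24%

Writing the weighted mean with unknown fraction x of Cl-35:
34.96885·x + 36.96590·(1 − x) = 35.45293
(34.96885 − 36.96590)·x = 35.45293 − 36.96590
x = -1.51297 / -1.99705 = 0.75760 → 75.76% Cl-35, 24.24% Cl-37.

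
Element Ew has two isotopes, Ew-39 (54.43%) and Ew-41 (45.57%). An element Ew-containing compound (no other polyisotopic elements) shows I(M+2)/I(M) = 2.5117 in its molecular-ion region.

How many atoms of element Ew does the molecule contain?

With n Ew atoms, P(M+2)/P(M) = C(n,1)·p^(n−1)q / p^n = n·q/p = n · 0.4557/0.5443.
n = 2.5117 × 0.5443/0.4557 = 3.00 ≈ 3

3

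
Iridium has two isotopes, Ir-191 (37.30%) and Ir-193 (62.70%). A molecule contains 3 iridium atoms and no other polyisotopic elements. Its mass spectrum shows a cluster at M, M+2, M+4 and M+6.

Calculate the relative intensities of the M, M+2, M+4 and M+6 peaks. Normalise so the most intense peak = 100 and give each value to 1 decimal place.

Expanding (0.3730 + 0.6270)^3:
P(M) = 0.3730^3 = 0.051895
P(M+2) = 3 × 0.3730^2 × 0.6270^1 = 0.261702
P(M+4) = 3 × 0.3730^1 × 0.6270^2 = 0.439911
P(M+6) = 0.6270^3 = 0.246492
The M+4 peak is largest (0.439911); scaling to 100 gives 11.8 : 59.5 : 100.0 : 56.0.

11.8 : 59.5 : 100.0 : 56.0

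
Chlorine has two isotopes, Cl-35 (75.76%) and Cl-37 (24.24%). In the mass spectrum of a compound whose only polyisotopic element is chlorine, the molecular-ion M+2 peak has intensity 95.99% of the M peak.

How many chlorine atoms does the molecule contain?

The M+2/M ratio from n Cl atoms is n · q/p = n · 0.2424/0.7576.
n = 0.9599 × 0.7576/0.2424 = 3.00 ≈ 3

3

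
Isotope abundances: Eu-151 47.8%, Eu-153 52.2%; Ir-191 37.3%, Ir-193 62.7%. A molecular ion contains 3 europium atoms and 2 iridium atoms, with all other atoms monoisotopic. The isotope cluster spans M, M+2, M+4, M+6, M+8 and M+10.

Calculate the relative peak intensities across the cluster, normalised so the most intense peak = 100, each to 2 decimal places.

4.43 : 29.39 : 77.11 : 100.00 : 64.14 : 16.29

Europium pattern (n=3): 0.10921535 : 0.35780594 : 0.39074206 : 0.14223665
Iridium pattern (n=2): 0.139129 : 0.467742 : 0.393129
Convolve the two distributions (both contribute in 2-u steps):
  M: 0.10921535×0.139129 = 0.015195
  M+2: 0.10921535×0.467742 + 0.35780594×0.139129 = 0.100866
  M+4: 0.10921535×0.393129 + 0.35780594×0.467742 + 0.39074206×0.139129 = 0.264660
  M+6: 0.35780594×0.393129 + 0.39074206×0.467742 + 0.14223665×0.139129 = 0.343220
  M+8: 0.39074206×0.393129 + 0.14223665×0.467742 = 0.220142
  M+10: 0.14223665×0.393129 = 0.055917
Scale to base peak (0.343220) = 100: 4.43 : 29.39 : 77.11 : 100.00 : 64.14 : 16.29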